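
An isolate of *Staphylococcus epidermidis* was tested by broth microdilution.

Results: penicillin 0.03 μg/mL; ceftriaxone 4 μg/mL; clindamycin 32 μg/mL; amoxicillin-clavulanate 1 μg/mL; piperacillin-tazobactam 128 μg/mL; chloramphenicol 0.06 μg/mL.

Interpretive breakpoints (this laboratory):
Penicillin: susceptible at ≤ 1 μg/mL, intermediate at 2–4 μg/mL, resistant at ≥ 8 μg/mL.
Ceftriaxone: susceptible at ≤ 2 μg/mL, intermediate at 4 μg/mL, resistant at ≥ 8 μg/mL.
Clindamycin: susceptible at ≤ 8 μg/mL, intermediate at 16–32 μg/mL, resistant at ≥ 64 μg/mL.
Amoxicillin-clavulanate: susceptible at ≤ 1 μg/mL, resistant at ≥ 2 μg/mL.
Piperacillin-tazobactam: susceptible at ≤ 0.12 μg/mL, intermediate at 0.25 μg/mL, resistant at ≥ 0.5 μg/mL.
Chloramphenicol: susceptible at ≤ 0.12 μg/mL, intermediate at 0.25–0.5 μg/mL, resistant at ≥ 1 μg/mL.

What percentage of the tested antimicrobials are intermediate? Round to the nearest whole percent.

33%

Penicillin 0.03 μg/mL: ≤ 1 μg/mL — Susceptible
Ceftriaxone (4 μg/mL) = 4 μg/mL ⇒ I
Clindamycin (32 μg/mL) in 16–32 μg/mL → I
Amoxicillin-clavulanate (1 μg/mL) ≤ 1 μg/mL ⇒ S
Piperacillin-tazobactam: 128 μg/mL is ≥ 0.5 μg/mL ⇒ R
Chloramphenicol 0.06 μg/mL: ≤ 0.12 μg/mL — susceptible
Intermediate: 2/6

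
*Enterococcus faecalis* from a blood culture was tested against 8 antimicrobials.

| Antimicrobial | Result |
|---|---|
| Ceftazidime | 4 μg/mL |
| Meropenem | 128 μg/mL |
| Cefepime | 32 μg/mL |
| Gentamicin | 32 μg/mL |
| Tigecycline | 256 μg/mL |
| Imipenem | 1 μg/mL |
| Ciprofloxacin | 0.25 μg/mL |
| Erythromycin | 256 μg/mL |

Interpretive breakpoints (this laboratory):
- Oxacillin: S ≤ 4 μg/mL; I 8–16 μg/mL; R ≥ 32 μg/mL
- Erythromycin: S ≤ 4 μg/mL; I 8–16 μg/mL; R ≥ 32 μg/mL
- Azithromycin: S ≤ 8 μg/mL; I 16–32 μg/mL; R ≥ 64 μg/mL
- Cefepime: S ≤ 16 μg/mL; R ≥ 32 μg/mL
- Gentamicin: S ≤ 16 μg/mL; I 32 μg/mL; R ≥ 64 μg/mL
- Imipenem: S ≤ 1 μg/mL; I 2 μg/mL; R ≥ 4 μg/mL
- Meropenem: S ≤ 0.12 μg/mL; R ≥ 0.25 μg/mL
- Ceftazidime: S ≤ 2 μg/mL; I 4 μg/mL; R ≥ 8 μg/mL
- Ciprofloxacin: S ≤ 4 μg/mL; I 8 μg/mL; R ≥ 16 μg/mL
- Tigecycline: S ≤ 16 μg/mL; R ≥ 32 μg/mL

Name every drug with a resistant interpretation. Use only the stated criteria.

meropenem, cefepime, tigecycline, erythromycin

Ceftazidime: 4 μg/mL is = 4 μg/mL — intermediate
Meropenem (128 μg/mL) ≥ 0.25 μg/mL ⇒ Resistant
Cefepime (32 μg/mL) ≥ 32 μg/mL → resistant
Gentamicin: 32 μg/mL is = 32 μg/mL ⇒ intermediate
Tigecycline 256 μg/mL: ≥ 32 μg/mL — Resistant
Imipenem (1 μg/mL) ≤ 1 μg/mL ⇒ S
Ciprofloxacin 0.25 μg/mL: ≤ 4 μg/mL — S
Erythromycin 256 μg/mL: ≥ 32 μg/mL — resistant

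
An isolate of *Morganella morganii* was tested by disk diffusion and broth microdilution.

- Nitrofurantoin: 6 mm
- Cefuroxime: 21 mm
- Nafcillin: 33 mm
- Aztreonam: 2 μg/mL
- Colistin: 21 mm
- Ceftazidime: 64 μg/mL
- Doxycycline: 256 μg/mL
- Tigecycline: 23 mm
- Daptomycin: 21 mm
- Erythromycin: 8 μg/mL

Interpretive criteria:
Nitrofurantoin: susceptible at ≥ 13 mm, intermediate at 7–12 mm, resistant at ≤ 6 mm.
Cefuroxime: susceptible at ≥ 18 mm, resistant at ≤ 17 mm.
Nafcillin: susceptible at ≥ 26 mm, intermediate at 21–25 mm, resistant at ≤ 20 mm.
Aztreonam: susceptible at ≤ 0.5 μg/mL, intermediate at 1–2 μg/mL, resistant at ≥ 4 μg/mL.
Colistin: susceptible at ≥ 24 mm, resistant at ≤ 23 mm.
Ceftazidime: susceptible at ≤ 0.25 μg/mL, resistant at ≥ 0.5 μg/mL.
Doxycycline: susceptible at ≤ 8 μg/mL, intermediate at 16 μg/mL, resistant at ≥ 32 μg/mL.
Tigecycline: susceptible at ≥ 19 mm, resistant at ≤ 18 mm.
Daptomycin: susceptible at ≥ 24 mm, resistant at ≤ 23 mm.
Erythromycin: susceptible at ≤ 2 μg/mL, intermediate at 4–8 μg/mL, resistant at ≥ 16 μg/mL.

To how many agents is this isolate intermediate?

Nitrofurantoin (6 mm) ≤ 6 mm → Resistant
Cefuroxime (21 mm) ≥ 18 mm → susceptible
Nafcillin (33 mm) ≥ 26 mm ⇒ susceptible
Aztreonam (2 μg/mL) in 1–2 μg/mL → I
Colistin (21 mm) ≤ 23 mm — R
Ceftazidime: 64 μg/mL is ≥ 0.5 μg/mL → R
Doxycycline 256 μg/mL: ≥ 32 μg/mL ⇒ R
Tigecycline (23 mm) ≥ 19 mm — S
Daptomycin 21 mm: ≤ 23 mm → R
Erythromycin 8 μg/mL: in 4–8 μg/mL — I
Intermediate: 2

2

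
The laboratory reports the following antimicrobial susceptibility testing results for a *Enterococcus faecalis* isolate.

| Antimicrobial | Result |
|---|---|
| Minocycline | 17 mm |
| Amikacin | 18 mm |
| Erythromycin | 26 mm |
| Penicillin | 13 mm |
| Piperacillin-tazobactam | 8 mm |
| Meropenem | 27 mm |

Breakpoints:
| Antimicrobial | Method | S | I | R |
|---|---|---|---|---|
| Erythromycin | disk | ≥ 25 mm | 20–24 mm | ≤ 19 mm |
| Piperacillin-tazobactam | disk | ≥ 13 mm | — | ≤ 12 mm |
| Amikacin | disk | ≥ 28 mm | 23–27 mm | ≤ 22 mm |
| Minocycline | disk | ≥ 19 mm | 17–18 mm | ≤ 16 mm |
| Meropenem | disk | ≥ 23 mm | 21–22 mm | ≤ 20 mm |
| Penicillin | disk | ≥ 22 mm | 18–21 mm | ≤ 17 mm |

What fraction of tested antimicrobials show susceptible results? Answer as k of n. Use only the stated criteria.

Minocycline: 17 mm is in 17–18 mm — I
Amikacin: 18 mm is ≤ 22 mm — resistant
Erythromycin 26 mm: ≥ 25 mm → susceptible
Penicillin (13 mm) ≤ 17 mm → Resistant
Piperacillin-tazobactam: 8 mm is ≤ 12 mm → resistant
Meropenem 27 mm: ≥ 23 mm ⇒ susceptible
Susceptible: 2/6

2 of 6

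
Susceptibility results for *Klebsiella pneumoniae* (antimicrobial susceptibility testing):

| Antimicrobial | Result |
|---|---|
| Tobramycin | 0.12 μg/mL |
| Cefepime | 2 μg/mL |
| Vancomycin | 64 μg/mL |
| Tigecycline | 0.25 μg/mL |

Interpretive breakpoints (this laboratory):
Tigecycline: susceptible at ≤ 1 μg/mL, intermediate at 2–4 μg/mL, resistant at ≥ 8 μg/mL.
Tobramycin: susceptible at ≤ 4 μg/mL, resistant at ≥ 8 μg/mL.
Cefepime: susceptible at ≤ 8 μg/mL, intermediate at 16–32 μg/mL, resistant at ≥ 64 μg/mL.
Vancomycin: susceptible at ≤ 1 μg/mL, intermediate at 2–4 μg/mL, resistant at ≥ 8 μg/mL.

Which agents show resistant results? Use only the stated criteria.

vancomycin

Tobramycin 0.12 μg/mL: ≤ 4 μg/mL → Susceptible
Cefepime (2 μg/mL) ≤ 8 μg/mL — susceptible
Vancomycin (64 μg/mL) ≥ 8 μg/mL — resistant
Tigecycline (0.25 μg/mL) ≤ 1 μg/mL — Susceptible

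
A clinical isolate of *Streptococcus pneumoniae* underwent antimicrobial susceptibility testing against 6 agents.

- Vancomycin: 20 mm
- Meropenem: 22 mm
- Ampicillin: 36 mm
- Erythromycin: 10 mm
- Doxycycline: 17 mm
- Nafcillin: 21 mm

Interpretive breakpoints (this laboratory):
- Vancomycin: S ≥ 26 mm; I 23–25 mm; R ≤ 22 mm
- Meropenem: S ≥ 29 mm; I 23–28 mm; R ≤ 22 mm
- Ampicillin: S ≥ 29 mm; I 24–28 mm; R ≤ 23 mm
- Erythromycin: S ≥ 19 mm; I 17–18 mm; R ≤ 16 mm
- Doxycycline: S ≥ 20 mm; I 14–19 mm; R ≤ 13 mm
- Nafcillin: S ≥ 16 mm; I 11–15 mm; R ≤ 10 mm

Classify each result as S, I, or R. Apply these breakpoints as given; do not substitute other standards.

R, R, S, R, I, S

Vancomycin: 20 mm is ≤ 22 mm — resistant
Meropenem: 22 mm is ≤ 22 mm → resistant
Ampicillin (36 mm) ≥ 29 mm ⇒ Susceptible
Erythromycin (10 mm) ≤ 16 mm — resistant
Doxycycline (17 mm) in 14–19 mm → I
Nafcillin (21 mm) ≥ 16 mm → susceptible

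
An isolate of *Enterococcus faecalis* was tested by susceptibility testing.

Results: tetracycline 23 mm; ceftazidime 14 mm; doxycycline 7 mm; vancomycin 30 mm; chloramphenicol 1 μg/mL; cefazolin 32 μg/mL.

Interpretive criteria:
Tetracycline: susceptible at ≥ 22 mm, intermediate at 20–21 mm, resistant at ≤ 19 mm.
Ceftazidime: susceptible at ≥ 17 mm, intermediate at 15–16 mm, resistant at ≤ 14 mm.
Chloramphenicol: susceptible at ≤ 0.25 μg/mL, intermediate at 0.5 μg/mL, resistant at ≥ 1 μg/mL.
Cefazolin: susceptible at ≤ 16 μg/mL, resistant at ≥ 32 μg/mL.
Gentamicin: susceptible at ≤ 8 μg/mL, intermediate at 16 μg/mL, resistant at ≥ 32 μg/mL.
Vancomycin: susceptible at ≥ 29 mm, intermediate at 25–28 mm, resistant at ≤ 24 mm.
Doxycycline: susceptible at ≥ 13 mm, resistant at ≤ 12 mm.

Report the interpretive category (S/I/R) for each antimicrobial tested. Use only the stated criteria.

Tetracycline: 23 mm is ≥ 22 mm ⇒ Susceptible
Ceftazidime: 14 mm is ≤ 14 mm → Resistant
Doxycycline (7 mm) ≤ 12 mm → resistant
Vancomycin: 30 mm is ≥ 29 mm → Susceptible
Chloramphenicol (1 μg/mL) ≥ 1 μg/mL ⇒ resistant
Cefazolin: 32 μg/mL is ≥ 32 μg/mL ⇒ Resistant

S, R, R, S, R, R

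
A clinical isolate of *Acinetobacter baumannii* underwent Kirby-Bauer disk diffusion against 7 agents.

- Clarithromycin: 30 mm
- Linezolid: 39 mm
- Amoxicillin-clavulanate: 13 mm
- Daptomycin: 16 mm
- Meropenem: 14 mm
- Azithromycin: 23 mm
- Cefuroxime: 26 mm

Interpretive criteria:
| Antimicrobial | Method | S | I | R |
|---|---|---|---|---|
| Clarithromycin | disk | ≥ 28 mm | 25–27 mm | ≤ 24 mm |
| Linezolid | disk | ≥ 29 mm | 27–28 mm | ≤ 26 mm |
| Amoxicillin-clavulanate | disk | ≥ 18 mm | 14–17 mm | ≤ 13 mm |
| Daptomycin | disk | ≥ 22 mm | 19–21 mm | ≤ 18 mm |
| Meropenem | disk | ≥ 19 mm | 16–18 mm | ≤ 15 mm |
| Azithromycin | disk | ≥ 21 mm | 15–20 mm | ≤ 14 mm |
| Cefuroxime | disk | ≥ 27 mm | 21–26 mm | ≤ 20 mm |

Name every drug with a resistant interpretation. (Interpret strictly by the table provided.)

Clarithromycin (30 mm) ≥ 28 mm ⇒ Susceptible
Linezolid 39 mm: ≥ 29 mm ⇒ Susceptible
Amoxicillin-clavulanate (13 mm) ≤ 13 mm ⇒ resistant
Daptomycin (16 mm) ≤ 18 mm → resistant
Meropenem: 14 mm is ≤ 15 mm — R
Azithromycin 23 mm: ≥ 21 mm — Susceptible
Cefuroxime 26 mm: in 21–26 mm — Intermediate

amoxicillin-clavulanate, daptomycin, meropenem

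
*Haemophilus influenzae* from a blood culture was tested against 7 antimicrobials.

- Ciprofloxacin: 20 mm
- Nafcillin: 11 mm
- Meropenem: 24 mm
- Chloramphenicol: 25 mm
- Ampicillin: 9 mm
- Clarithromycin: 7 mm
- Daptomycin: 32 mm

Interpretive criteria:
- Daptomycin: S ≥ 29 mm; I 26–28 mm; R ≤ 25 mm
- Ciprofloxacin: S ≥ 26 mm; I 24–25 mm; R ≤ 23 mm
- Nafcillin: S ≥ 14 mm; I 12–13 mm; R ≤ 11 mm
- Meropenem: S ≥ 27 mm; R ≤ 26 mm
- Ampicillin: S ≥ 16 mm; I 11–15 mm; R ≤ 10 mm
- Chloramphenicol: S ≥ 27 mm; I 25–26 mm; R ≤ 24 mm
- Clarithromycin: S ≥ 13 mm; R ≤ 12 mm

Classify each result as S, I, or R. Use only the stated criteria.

Ciprofloxacin (20 mm) ≤ 23 mm → R
Nafcillin 11 mm: ≤ 11 mm — resistant
Meropenem 24 mm: ≤ 26 mm — R
Chloramphenicol (25 mm) in 25–26 mm ⇒ intermediate
Ampicillin (9 mm) ≤ 10 mm ⇒ resistant
Clarithromycin (7 mm) ≤ 12 mm → R
Daptomycin 32 mm: ≥ 29 mm — Susceptible

R, R, R, I, R, R, S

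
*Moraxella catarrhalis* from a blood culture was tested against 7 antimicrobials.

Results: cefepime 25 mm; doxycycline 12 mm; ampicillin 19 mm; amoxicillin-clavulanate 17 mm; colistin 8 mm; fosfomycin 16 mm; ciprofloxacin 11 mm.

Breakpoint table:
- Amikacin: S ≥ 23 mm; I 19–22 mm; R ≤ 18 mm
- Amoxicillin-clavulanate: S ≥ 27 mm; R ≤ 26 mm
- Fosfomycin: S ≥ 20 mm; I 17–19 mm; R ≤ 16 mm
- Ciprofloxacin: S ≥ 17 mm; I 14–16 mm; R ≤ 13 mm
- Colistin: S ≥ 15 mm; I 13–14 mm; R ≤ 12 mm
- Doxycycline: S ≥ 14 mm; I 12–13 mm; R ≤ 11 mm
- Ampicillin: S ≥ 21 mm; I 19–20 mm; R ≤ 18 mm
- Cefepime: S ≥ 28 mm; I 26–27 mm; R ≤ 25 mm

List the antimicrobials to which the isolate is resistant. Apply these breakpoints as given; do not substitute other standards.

Cefepime (25 mm) ≤ 25 mm ⇒ resistant
Doxycycline 12 mm: in 12–13 mm — Intermediate
Ampicillin: 19 mm is in 19–20 mm ⇒ Intermediate
Amoxicillin-clavulanate: 17 mm is ≤ 26 mm ⇒ Resistant
Colistin 8 mm: ≤ 12 mm — R
Fosfomycin: 16 mm is ≤ 16 mm → resistant
Ciprofloxacin 11 mm: ≤ 13 mm ⇒ resistant

cefepime, amoxicillin-clavulanate, colistin, fosfomycin, ciprofloxacin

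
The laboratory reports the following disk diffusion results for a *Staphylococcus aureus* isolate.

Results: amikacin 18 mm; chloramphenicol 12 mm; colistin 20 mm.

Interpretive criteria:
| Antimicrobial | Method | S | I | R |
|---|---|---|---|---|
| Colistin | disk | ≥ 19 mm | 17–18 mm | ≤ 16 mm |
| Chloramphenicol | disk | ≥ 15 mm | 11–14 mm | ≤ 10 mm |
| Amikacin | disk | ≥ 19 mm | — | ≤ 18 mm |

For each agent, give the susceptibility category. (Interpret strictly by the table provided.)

Amikacin (18 mm) ≤ 18 mm — resistant
Chloramphenicol 12 mm: in 11–14 mm ⇒ I
Colistin 20 mm: ≥ 19 mm → susceptible

R, I, S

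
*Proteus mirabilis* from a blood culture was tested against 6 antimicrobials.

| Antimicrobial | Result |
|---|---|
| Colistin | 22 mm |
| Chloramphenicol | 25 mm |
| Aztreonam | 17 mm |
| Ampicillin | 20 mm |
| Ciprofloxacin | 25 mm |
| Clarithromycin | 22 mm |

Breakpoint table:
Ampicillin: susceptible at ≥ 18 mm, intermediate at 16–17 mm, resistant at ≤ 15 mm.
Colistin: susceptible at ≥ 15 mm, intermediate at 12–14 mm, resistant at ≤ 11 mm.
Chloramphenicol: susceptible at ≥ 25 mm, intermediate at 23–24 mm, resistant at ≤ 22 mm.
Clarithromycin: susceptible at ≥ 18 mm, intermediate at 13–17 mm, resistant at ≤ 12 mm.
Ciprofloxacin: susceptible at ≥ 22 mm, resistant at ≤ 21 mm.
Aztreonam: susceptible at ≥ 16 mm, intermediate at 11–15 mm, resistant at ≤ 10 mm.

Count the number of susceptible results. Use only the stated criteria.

6

Colistin 22 mm: ≥ 15 mm → S
Chloramphenicol 25 mm: ≥ 25 mm — Susceptible
Aztreonam (17 mm) ≥ 16 mm — Susceptible
Ampicillin: 20 mm is ≥ 18 mm — susceptible
Ciprofloxacin (25 mm) ≥ 22 mm — Susceptible
Clarithromycin (22 mm) ≥ 18 mm — susceptible
Susceptible: 6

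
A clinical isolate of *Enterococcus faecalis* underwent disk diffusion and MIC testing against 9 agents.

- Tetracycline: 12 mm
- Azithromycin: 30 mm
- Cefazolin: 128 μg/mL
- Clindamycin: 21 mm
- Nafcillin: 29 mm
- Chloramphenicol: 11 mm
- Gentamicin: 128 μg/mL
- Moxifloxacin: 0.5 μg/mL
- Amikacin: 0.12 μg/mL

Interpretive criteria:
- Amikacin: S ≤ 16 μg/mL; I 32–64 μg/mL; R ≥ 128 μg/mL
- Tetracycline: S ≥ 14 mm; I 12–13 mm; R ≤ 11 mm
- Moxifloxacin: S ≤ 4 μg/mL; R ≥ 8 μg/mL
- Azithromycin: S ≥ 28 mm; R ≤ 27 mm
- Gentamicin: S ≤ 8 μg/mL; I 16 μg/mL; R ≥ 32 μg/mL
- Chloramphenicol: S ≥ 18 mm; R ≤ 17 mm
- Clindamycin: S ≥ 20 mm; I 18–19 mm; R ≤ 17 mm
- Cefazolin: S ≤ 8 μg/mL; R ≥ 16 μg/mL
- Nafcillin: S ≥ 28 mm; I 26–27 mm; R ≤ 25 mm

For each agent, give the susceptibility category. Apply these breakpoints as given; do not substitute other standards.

I, S, R, S, S, R, R, S, S

Tetracycline 12 mm: in 12–13 mm ⇒ intermediate
Azithromycin: 30 mm is ≥ 28 mm → susceptible
Cefazolin 128 μg/mL: ≥ 16 μg/mL ⇒ Resistant
Clindamycin (21 mm) ≥ 20 mm — S
Nafcillin: 29 mm is ≥ 28 mm ⇒ S
Chloramphenicol: 11 mm is ≤ 17 mm — R
Gentamicin: 128 μg/mL is ≥ 32 μg/mL ⇒ Resistant
Moxifloxacin (0.5 μg/mL) ≤ 4 μg/mL ⇒ susceptible
Amikacin: 0.12 μg/mL is ≤ 16 μg/mL ⇒ susceptible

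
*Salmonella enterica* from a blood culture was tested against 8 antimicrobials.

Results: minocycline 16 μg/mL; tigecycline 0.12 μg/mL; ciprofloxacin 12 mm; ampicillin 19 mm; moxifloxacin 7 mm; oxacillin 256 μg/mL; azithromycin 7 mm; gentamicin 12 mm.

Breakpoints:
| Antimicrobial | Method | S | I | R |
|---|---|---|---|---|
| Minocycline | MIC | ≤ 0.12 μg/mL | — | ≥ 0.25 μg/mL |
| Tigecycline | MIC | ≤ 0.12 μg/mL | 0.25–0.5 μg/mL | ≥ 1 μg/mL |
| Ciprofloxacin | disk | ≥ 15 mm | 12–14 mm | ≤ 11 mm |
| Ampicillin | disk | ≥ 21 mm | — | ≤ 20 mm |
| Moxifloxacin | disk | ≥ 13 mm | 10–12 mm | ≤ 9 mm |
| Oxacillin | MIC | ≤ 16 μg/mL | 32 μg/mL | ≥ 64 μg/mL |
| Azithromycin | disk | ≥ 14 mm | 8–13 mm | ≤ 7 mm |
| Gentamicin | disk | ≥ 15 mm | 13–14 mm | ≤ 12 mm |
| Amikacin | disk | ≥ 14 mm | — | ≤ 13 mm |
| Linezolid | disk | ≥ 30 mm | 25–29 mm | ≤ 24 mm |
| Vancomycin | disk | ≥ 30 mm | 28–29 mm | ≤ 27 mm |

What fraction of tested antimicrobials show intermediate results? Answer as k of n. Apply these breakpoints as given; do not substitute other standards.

1 of 8

Minocycline 16 μg/mL: ≥ 0.25 μg/mL ⇒ R
Tigecycline: 0.12 μg/mL is ≤ 0.12 μg/mL ⇒ S
Ciprofloxacin (12 mm) in 12–14 mm → I
Ampicillin: 19 mm is ≤ 20 mm — resistant
Moxifloxacin (7 mm) ≤ 9 mm — Resistant
Oxacillin (256 μg/mL) ≥ 64 μg/mL → R
Azithromycin: 7 mm is ≤ 7 mm — resistant
Gentamicin 12 mm: ≤ 12 mm — Resistant
Intermediate: 1/8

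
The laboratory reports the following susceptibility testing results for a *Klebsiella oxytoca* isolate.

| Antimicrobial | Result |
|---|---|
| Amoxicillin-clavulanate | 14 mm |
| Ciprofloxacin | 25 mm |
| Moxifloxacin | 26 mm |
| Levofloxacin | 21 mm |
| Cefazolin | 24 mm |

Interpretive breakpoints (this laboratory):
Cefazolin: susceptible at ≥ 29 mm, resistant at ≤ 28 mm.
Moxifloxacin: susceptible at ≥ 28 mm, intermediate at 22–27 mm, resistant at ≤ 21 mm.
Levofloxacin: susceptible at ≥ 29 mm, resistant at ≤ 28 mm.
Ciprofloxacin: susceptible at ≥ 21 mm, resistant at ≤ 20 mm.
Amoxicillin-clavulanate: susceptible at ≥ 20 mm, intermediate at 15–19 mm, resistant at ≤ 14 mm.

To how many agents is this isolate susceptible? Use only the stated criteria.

Amoxicillin-clavulanate 14 mm: ≤ 14 mm — resistant
Ciprofloxacin 25 mm: ≥ 21 mm → Susceptible
Moxifloxacin: 26 mm is in 22–27 mm ⇒ intermediate
Levofloxacin 21 mm: ≤ 28 mm — R
Cefazolin: 24 mm is ≤ 28 mm ⇒ Resistant
Susceptible: 1

1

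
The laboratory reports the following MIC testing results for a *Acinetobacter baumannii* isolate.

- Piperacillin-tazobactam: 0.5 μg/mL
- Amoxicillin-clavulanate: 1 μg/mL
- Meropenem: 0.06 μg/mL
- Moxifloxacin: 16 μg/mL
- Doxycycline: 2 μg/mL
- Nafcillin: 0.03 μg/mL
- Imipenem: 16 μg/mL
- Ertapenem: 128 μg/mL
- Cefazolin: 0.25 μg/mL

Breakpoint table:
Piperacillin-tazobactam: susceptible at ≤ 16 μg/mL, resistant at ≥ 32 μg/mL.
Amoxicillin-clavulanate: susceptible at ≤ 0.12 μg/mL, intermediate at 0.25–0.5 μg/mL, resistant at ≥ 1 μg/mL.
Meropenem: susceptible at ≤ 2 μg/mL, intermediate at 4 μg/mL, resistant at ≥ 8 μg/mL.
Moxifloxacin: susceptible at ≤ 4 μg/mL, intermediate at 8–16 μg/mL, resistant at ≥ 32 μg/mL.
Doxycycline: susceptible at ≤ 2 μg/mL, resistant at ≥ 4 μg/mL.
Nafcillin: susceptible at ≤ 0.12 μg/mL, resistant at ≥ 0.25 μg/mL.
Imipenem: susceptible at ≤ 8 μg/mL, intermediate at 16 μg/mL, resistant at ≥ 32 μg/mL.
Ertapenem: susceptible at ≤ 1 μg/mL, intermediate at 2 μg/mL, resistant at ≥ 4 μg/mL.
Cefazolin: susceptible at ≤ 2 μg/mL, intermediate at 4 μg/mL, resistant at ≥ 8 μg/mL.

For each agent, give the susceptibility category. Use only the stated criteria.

Piperacillin-tazobactam 0.5 μg/mL: ≤ 16 μg/mL → Susceptible
Amoxicillin-clavulanate (1 μg/mL) ≥ 1 μg/mL → R
Meropenem (0.06 μg/mL) ≤ 2 μg/mL ⇒ susceptible
Moxifloxacin 16 μg/mL: in 8–16 μg/mL ⇒ intermediate
Doxycycline: 2 μg/mL is ≤ 2 μg/mL → S
Nafcillin 0.03 μg/mL: ≤ 0.12 μg/mL ⇒ Susceptible
Imipenem (16 μg/mL) = 16 μg/mL — I
Ertapenem (128 μg/mL) ≥ 4 μg/mL → Resistant
Cefazolin: 0.25 μg/mL is ≤ 2 μg/mL — Susceptible

S, R, S, I, S, S, I, R, S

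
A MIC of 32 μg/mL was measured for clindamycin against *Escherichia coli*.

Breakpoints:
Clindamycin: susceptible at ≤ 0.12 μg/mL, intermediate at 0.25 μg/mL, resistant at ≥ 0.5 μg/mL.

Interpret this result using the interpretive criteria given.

Clindamycin (32 μg/mL) ≥ 0.5 μg/mL ⇒ R

Resistant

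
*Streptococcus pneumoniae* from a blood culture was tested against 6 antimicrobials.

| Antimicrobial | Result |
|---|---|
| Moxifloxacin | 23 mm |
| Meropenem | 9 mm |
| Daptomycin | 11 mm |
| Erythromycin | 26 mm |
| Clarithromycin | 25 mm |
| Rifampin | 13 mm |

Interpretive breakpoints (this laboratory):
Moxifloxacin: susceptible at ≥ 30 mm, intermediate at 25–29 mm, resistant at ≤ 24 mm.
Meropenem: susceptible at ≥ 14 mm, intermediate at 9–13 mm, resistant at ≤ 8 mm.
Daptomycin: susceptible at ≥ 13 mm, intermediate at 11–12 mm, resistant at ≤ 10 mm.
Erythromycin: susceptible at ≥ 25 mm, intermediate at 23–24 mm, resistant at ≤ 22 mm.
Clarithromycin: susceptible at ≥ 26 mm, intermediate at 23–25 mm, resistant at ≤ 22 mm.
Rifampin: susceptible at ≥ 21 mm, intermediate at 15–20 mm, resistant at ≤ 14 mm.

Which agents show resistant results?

Moxifloxacin (23 mm) ≤ 24 mm ⇒ resistant
Meropenem 9 mm: in 9–13 mm ⇒ I
Daptomycin (11 mm) in 11–12 mm ⇒ Intermediate
Erythromycin: 26 mm is ≥ 25 mm — Susceptible
Clarithromycin: 25 mm is in 23–25 mm — intermediate
Rifampin: 13 mm is ≤ 14 mm — resistant

moxifloxacin, rifampin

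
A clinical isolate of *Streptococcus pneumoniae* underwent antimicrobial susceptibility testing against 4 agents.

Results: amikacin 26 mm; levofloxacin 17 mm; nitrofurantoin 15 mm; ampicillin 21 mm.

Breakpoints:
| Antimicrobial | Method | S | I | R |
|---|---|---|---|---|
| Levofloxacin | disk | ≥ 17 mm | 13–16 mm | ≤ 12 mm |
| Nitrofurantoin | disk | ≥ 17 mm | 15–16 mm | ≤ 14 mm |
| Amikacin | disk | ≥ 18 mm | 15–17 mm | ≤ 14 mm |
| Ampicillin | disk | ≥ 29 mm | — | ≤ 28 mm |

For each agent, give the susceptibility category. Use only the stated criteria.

Amikacin 26 mm: ≥ 18 mm ⇒ Susceptible
Levofloxacin: 17 mm is ≥ 17 mm — susceptible
Nitrofurantoin 15 mm: in 15–16 mm — intermediate
Ampicillin (21 mm) ≤ 28 mm → resistant

S, S, I, R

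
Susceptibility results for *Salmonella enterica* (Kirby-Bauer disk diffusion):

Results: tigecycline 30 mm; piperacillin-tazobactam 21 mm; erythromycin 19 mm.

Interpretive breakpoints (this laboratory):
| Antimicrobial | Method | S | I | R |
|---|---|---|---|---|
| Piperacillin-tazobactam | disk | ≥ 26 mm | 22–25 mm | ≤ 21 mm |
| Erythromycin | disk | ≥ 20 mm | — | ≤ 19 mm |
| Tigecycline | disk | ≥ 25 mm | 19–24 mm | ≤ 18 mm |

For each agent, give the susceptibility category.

Tigecycline 30 mm: ≥ 25 mm — S
Piperacillin-tazobactam 21 mm: ≤ 21 mm — resistant
Erythromycin: 19 mm is ≤ 19 mm → Resistant

S, R, R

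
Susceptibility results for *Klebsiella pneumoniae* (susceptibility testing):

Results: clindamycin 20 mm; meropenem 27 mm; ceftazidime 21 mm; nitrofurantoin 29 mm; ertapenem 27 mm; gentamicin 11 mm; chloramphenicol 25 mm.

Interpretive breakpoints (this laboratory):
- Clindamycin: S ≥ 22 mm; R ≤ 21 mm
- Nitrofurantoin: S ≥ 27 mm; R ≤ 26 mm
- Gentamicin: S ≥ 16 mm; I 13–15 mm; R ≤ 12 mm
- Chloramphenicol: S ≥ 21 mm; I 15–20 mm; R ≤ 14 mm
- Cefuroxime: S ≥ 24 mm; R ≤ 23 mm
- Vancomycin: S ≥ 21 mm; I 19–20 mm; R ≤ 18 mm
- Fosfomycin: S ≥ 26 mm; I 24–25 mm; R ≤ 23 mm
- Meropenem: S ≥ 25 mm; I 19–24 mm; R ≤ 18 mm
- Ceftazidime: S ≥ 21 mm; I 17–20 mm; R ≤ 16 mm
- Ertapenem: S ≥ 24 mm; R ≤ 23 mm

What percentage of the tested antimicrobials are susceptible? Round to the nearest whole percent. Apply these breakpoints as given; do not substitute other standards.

Clindamycin (20 mm) ≤ 21 mm → R
Meropenem: 27 mm is ≥ 25 mm → S
Ceftazidime 21 mm: ≥ 21 mm → Susceptible
Nitrofurantoin (29 mm) ≥ 27 mm ⇒ susceptible
Ertapenem: 27 mm is ≥ 24 mm → Susceptible
Gentamicin: 11 mm is ≤ 12 mm → Resistant
Chloramphenicol: 25 mm is ≥ 21 mm — susceptible
Susceptible: 5/7

71%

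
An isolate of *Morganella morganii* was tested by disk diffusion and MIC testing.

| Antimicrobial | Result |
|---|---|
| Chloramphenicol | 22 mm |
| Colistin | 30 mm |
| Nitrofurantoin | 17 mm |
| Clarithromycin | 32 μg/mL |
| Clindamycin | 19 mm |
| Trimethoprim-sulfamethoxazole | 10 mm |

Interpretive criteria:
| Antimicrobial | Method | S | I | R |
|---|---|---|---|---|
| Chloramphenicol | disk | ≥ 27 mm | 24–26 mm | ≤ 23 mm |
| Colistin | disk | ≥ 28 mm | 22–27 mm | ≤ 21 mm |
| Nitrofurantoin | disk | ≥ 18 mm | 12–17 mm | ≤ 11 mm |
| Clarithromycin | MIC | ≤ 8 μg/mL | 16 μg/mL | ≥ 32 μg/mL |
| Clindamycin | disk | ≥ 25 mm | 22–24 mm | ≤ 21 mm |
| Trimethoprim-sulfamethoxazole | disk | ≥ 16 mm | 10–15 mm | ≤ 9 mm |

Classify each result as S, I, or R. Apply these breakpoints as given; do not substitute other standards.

Chloramphenicol 22 mm: ≤ 23 mm — R
Colistin 30 mm: ≥ 28 mm — Susceptible
Nitrofurantoin: 17 mm is in 12–17 mm ⇒ Intermediate
Clarithromycin 32 μg/mL: ≥ 32 μg/mL — Resistant
Clindamycin: 19 mm is ≤ 21 mm — resistant
Trimethoprim-sulfamethoxazole 10 mm: in 10–15 mm → intermediate

R, S, I, R, R, I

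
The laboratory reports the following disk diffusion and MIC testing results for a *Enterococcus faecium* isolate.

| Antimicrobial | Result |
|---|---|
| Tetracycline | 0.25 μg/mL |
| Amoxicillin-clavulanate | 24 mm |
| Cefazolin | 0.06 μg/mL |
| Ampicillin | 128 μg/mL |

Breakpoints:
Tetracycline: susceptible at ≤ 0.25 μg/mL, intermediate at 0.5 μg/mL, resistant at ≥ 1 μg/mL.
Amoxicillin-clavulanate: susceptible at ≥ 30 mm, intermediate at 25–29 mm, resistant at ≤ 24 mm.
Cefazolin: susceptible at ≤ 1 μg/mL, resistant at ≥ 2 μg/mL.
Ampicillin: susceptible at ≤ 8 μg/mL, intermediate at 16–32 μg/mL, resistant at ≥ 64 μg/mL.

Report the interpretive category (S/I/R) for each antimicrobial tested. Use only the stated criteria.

Tetracycline 0.25 μg/mL: ≤ 0.25 μg/mL ⇒ S
Amoxicillin-clavulanate (24 mm) ≤ 24 mm ⇒ R
Cefazolin: 0.06 μg/mL is ≤ 1 μg/mL — S
Ampicillin: 128 μg/mL is ≥ 64 μg/mL ⇒ Resistant

S, R, S, R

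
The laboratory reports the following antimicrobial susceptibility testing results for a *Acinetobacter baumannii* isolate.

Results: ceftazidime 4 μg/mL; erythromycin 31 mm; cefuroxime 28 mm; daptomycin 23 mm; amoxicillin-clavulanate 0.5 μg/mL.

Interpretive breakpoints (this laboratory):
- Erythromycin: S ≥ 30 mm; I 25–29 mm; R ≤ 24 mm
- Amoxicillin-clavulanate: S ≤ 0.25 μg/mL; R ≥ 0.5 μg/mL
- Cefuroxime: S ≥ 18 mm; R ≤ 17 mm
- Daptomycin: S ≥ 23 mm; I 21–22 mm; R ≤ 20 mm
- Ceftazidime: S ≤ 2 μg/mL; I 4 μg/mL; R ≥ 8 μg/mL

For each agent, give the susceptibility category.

Ceftazidime: 4 μg/mL is = 4 μg/mL — I
Erythromycin: 31 mm is ≥ 30 mm ⇒ S
Cefuroxime (28 mm) ≥ 18 mm → Susceptible
Daptomycin: 23 mm is ≥ 23 mm → Susceptible
Amoxicillin-clavulanate 0.5 μg/mL: ≥ 0.5 μg/mL ⇒ Resistant

I, S, S, S, R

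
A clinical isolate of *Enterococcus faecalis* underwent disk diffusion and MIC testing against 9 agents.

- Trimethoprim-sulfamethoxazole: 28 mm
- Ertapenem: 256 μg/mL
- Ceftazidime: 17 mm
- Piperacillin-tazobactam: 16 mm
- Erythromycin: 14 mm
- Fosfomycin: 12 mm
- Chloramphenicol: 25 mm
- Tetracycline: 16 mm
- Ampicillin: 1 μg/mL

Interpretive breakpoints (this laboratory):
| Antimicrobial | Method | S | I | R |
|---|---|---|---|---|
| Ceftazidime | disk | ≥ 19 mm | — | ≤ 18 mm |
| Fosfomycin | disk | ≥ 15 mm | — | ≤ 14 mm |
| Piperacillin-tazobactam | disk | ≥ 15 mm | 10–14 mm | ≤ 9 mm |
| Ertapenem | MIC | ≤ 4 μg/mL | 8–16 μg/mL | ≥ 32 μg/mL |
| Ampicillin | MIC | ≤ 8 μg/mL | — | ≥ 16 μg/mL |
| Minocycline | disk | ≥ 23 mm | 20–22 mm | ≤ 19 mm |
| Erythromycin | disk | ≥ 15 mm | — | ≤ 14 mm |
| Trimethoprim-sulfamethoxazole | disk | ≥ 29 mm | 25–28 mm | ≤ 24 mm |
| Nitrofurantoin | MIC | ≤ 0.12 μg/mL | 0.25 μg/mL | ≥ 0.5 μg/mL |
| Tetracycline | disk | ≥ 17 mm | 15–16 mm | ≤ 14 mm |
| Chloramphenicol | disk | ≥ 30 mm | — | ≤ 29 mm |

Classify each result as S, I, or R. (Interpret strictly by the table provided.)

I, R, R, S, R, R, R, I, S

Trimethoprim-sulfamethoxazole: 28 mm is in 25–28 mm ⇒ intermediate
Ertapenem 256 μg/mL: ≥ 32 μg/mL ⇒ Resistant
Ceftazidime (17 mm) ≤ 18 mm — Resistant
Piperacillin-tazobactam: 16 mm is ≥ 15 mm — susceptible
Erythromycin (14 mm) ≤ 14 mm ⇒ Resistant
Fosfomycin (12 mm) ≤ 14 mm ⇒ resistant
Chloramphenicol: 25 mm is ≤ 29 mm — resistant
Tetracycline: 16 mm is in 15–16 mm → I
Ampicillin (1 μg/mL) ≤ 8 μg/mL ⇒ S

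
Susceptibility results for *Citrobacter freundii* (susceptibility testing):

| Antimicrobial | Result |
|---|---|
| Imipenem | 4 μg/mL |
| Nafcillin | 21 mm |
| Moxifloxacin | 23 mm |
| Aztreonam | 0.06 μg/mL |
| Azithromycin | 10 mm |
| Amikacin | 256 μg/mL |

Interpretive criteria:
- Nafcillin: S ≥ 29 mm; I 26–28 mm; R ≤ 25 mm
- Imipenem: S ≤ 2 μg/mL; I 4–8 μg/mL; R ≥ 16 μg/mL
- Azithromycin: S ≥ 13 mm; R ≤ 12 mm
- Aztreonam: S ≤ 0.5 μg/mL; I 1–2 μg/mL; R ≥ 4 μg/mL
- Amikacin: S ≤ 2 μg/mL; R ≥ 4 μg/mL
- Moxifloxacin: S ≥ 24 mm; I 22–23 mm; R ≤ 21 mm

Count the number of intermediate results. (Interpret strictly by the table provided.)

2

Imipenem (4 μg/mL) in 4–8 μg/mL — Intermediate
Nafcillin (21 mm) ≤ 25 mm ⇒ R
Moxifloxacin (23 mm) in 22–23 mm — Intermediate
Aztreonam (0.06 μg/mL) ≤ 0.5 μg/mL ⇒ S
Azithromycin: 10 mm is ≤ 12 mm → Resistant
Amikacin (256 μg/mL) ≥ 4 μg/mL → resistant
Intermediate: 2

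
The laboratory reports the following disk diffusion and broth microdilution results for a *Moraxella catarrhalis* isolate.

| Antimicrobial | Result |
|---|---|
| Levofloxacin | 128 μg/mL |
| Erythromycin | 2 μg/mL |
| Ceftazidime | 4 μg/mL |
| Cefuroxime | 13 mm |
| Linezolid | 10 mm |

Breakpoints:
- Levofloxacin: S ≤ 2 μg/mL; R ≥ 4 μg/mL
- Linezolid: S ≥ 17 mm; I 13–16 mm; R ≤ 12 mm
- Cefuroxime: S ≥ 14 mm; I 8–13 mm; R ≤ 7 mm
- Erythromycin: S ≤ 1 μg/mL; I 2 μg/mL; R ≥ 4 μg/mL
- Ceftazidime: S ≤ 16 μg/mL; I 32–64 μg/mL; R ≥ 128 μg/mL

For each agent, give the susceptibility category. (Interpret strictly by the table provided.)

R, I, S, I, R

Levofloxacin (128 μg/mL) ≥ 4 μg/mL ⇒ resistant
Erythromycin 2 μg/mL: = 2 μg/mL ⇒ I
Ceftazidime (4 μg/mL) ≤ 16 μg/mL ⇒ Susceptible
Cefuroxime: 13 mm is in 8–13 mm → Intermediate
Linezolid 10 mm: ≤ 12 mm → resistant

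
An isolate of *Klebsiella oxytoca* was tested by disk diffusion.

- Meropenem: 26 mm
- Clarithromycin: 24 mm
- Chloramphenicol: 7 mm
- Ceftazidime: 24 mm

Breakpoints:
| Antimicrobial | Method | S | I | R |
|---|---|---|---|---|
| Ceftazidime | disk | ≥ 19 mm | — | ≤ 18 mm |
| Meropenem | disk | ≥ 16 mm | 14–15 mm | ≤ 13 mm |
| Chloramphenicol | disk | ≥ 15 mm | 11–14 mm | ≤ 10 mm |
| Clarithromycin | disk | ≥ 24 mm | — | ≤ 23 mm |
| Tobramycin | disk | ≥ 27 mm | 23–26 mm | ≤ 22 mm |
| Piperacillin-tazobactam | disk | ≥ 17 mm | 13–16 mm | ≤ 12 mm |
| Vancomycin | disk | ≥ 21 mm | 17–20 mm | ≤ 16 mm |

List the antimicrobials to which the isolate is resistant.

Meropenem: 26 mm is ≥ 16 mm → Susceptible
Clarithromycin: 24 mm is ≥ 24 mm → susceptible
Chloramphenicol 7 mm: ≤ 10 mm ⇒ R
Ceftazidime 24 mm: ≥ 19 mm ⇒ susceptible

chloramphenicol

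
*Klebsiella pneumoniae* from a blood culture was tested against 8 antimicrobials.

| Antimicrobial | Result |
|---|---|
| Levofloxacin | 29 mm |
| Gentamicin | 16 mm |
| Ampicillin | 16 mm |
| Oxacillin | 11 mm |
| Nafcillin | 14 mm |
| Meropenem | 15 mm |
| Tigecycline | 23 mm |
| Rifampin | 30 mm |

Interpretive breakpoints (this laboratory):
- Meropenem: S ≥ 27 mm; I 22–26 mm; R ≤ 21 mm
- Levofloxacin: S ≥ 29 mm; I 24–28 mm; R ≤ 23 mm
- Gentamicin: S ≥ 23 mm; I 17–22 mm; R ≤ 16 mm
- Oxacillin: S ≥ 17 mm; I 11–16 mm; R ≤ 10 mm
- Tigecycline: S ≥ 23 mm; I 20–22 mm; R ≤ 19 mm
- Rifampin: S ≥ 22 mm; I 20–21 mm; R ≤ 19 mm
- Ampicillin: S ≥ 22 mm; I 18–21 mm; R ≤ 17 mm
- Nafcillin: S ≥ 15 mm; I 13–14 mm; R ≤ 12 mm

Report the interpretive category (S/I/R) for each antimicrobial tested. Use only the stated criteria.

S, R, R, I, I, R, S, S

Levofloxacin (29 mm) ≥ 29 mm → susceptible
Gentamicin: 16 mm is ≤ 16 mm → R
Ampicillin: 16 mm is ≤ 17 mm — resistant
Oxacillin: 11 mm is in 11–16 mm — I
Nafcillin: 14 mm is in 13–14 mm → I
Meropenem (15 mm) ≤ 21 mm — Resistant
Tigecycline: 23 mm is ≥ 23 mm ⇒ S
Rifampin 30 mm: ≥ 22 mm — S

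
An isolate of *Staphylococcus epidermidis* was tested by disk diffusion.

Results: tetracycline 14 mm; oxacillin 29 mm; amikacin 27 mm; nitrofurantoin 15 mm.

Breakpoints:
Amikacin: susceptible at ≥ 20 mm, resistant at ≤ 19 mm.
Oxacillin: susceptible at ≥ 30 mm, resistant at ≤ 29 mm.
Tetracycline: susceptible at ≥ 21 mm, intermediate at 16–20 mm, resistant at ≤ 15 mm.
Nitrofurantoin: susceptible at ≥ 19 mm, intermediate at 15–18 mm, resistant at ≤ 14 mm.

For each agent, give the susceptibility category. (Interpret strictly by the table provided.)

Tetracycline (14 mm) ≤ 15 mm ⇒ resistant
Oxacillin (29 mm) ≤ 29 mm ⇒ resistant
Amikacin 27 mm: ≥ 20 mm → Susceptible
Nitrofurantoin 15 mm: in 15–18 mm — I

R, R, S, I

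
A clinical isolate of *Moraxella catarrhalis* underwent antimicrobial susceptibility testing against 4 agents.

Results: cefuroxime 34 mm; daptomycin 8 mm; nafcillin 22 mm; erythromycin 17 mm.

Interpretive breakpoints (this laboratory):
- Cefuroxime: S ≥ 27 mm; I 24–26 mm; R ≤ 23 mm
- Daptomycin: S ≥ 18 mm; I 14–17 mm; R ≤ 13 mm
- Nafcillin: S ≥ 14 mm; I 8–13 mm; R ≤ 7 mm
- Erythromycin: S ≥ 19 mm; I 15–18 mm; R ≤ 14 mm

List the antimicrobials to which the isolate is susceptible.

cefuroxime, nafcillin

Cefuroxime 34 mm: ≥ 27 mm ⇒ Susceptible
Daptomycin (8 mm) ≤ 13 mm ⇒ resistant
Nafcillin: 22 mm is ≥ 14 mm ⇒ Susceptible
Erythromycin (17 mm) in 15–18 mm — Intermediate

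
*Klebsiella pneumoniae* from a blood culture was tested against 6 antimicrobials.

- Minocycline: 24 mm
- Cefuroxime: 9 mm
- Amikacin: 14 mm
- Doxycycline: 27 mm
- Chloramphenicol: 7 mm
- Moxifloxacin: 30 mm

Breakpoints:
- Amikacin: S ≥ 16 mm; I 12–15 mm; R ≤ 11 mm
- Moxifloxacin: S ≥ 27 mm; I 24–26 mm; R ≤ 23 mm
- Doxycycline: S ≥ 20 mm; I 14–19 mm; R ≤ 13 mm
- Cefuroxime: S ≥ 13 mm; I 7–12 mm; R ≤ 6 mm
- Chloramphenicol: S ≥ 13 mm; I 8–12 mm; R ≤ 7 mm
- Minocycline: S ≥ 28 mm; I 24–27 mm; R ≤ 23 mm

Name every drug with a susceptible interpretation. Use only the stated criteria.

Minocycline (24 mm) in 24–27 mm — intermediate
Cefuroxime 9 mm: in 7–12 mm → intermediate
Amikacin (14 mm) in 12–15 mm → Intermediate
Doxycycline (27 mm) ≥ 20 mm — S
Chloramphenicol: 7 mm is ≤ 7 mm → resistant
Moxifloxacin: 30 mm is ≥ 27 mm → S

doxycycline, moxifloxacin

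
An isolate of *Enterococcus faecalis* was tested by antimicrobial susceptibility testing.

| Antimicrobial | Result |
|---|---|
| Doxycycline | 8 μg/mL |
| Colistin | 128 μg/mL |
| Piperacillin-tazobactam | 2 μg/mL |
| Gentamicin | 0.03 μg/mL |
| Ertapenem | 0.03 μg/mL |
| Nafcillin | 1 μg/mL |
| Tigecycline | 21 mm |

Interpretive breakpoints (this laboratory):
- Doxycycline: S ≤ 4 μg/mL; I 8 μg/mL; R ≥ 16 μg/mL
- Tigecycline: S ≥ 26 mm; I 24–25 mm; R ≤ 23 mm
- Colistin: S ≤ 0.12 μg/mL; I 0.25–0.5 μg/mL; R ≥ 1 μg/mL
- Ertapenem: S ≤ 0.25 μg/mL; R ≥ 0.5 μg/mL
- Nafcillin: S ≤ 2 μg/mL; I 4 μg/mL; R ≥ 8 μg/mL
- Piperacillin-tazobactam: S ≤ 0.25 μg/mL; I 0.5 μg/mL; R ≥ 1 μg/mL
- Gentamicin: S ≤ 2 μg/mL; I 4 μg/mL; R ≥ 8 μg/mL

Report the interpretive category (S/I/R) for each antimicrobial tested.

Doxycycline: 8 μg/mL is = 8 μg/mL — I
Colistin 128 μg/mL: ≥ 1 μg/mL — Resistant
Piperacillin-tazobactam 2 μg/mL: ≥ 1 μg/mL → R
Gentamicin (0.03 μg/mL) ≤ 2 μg/mL — susceptible
Ertapenem (0.03 μg/mL) ≤ 0.25 μg/mL ⇒ Susceptible
Nafcillin 1 μg/mL: ≤ 2 μg/mL — S
Tigecycline 21 mm: ≤ 23 mm — resistant

I, R, R, S, S, S, R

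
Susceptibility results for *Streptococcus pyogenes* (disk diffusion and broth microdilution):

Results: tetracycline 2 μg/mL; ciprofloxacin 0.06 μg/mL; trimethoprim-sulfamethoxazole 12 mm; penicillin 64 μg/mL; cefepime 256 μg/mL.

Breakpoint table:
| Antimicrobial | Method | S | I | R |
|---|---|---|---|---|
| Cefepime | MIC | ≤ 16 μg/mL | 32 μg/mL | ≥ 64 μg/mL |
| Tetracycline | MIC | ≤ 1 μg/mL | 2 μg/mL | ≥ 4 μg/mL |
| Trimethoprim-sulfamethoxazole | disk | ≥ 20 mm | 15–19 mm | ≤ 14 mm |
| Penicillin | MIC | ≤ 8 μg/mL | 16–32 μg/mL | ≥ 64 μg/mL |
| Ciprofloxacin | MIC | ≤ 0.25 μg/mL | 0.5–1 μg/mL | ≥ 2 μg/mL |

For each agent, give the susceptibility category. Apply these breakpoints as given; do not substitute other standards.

Tetracycline 2 μg/mL: = 2 μg/mL ⇒ I
Ciprofloxacin (0.06 μg/mL) ≤ 0.25 μg/mL — susceptible
Trimethoprim-sulfamethoxazole (12 mm) ≤ 14 mm ⇒ R
Penicillin 64 μg/mL: ≥ 64 μg/mL → Resistant
Cefepime: 256 μg/mL is ≥ 64 μg/mL — Resistant

I, S, R, R, R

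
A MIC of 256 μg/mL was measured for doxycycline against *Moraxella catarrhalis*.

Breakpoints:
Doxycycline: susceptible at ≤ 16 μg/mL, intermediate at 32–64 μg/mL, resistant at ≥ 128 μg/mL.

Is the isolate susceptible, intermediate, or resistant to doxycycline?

Doxycycline (256 μg/mL) ≥ 128 μg/mL ⇒ resistant

R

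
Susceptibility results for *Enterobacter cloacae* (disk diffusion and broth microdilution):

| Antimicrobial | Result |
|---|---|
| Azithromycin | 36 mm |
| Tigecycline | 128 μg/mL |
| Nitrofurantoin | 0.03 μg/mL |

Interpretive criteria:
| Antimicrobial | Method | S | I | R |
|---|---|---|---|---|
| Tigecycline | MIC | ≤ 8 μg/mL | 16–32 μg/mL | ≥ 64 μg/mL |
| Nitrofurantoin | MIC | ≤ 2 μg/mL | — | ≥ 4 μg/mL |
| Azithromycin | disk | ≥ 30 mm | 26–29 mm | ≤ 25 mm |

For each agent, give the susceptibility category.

S, R, S

Azithromycin (36 mm) ≥ 30 mm → Susceptible
Tigecycline (128 μg/mL) ≥ 64 μg/mL — resistant
Nitrofurantoin (0.03 μg/mL) ≤ 2 μg/mL — susceptible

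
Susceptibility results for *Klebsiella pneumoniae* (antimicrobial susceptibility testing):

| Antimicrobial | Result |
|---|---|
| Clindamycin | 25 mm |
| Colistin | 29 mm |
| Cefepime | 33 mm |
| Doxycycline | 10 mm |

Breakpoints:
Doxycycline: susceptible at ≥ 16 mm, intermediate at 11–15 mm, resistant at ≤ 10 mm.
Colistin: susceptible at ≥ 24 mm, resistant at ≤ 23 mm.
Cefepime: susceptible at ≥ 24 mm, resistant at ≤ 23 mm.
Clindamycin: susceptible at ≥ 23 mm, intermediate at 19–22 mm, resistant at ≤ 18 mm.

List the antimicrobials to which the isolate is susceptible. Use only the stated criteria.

Clindamycin 25 mm: ≥ 23 mm → Susceptible
Colistin (29 mm) ≥ 24 mm → S
Cefepime (33 mm) ≥ 24 mm — S
Doxycycline: 10 mm is ≤ 10 mm — resistant

clindamycin, colistin, cefepime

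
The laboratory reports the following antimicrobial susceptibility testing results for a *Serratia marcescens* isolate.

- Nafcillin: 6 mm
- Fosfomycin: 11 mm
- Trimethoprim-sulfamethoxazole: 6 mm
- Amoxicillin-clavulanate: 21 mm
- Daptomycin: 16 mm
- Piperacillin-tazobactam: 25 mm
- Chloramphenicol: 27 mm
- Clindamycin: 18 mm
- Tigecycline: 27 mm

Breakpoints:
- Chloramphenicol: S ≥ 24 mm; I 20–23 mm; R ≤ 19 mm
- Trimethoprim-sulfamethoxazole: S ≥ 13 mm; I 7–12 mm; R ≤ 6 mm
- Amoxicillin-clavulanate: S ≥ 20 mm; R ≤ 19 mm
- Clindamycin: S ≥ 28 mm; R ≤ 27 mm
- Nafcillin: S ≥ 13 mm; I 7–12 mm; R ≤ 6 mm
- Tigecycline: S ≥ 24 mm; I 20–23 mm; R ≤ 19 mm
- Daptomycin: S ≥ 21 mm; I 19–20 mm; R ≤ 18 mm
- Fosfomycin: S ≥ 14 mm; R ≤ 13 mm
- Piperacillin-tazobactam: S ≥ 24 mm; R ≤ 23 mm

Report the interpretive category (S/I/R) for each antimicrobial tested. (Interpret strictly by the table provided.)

R, R, R, S, R, S, S, R, S

Nafcillin: 6 mm is ≤ 6 mm — Resistant
Fosfomycin (11 mm) ≤ 13 mm ⇒ Resistant
Trimethoprim-sulfamethoxazole: 6 mm is ≤ 6 mm ⇒ R
Amoxicillin-clavulanate 21 mm: ≥ 20 mm — susceptible
Daptomycin (16 mm) ≤ 18 mm → Resistant
Piperacillin-tazobactam (25 mm) ≥ 24 mm — Susceptible
Chloramphenicol (27 mm) ≥ 24 mm — susceptible
Clindamycin: 18 mm is ≤ 27 mm → resistant
Tigecycline: 27 mm is ≥ 24 mm → S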